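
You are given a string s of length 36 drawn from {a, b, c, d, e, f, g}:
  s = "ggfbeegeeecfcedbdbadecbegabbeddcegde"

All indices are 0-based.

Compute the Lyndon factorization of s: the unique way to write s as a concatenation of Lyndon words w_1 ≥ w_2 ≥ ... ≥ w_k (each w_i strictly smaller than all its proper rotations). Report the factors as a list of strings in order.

["g", "g", "f", "beegeeecfced", "bd", "b", "adecbeg", "abbeddcegde"]

emit factor 1: 'g' (i=0, period=1)
emit factor 2: 'g' (i=1, period=1)
emit factor 3: 'f' (i=2, period=1)
emit factor 4: 'beegeeecfced' (i=3, period=12)
emit factor 5: 'bd' (i=15, period=2)
emit factor 6: 'b' (i=17, period=1)
emit factor 7: 'adecbeg' (i=18, period=7)
emit factor 8: 'abbeddcegde' (i=25, period=11)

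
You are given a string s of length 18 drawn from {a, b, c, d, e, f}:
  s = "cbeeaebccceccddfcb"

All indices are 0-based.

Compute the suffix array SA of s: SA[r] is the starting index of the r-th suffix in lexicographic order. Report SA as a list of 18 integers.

[4, 17, 6, 1, 16, 0, 7, 11, 8, 12, 9, 13, 14, 3, 5, 10, 2, 15]

rank→(start, suffix):
  0 → (4, 'aebccceccddfcb')
  1 → (17, 'b')
  2 → (6, 'bccceccddfcb')
  3 → (1, 'beeaebccceccddfcb')
  4 → (16, 'cb')
  5 → (0, 'cbeeaebccceccddfcb')
  6 → (7, 'ccceccddfcb')
  7 → (11, 'ccddfcb')
  8 → (8, 'cceccddfcb')
  9 → (12, 'cddfcb')
  10 → (9, 'ceccddfcb')
  11 → (13, 'ddfcb')
  12 → (14, 'dfcb')
  13 → (3, 'eaebccceccddfcb')
  14 → (5, 'ebccceccddfcb')
  15 → (10, 'eccddfcb')
  16 → (2, 'eeaebccceccddfcb')
  17 → (15, 'fcb')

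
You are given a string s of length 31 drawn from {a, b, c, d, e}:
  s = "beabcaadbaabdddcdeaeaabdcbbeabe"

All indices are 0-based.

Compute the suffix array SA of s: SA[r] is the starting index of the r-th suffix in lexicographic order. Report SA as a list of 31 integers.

rank | idx | suffix
   0 |  20 | aabdcbbeabe
   1 |   9 | aabdddcdeaeaabdcbbeabe
   2 |   5 | aadbaabdddcdeaeaabdcbbeabe
   3 |   2 | abcaadbaabdddcdeaeaabdcbbeabe
   4 |  21 | abdcbbeabe
   5 |  10 | abdddcdeaeaabdcbbeabe
   6 |  28 | abe
   7 |   6 | adbaabdddcdeaeaabdcbbeabe
   8 |  18 | aeaabdcbbeabe
   9 |   8 | baabdddcdeaeaabdcbbeabe
  10 |  25 | bbeabe
  11 |   3 | bcaadbaabdddcdeaeaabdcbbeabe
  12 |  22 | bdcbbeabe
  13 |  11 | bdddcdeaeaabdcbbeabe
  14 |  29 | be
  15 |   0 | beabcaadbaabdddcdeaeaabdcbbeabe
  16 |  26 | beabe
  17 |   4 | caadbaabdddcdeaeaabdcbbeabe
  18 |  24 | cbbeabe
  19 |  15 | cdeaeaabdcbbeabe
  20 |   7 | dbaabdddcdeaeaabdcbbeabe
  21 |  23 | dcbbeabe
  22 |  14 | dcdeaeaabdcbbeabe
  23 |  13 | ddcdeaeaabdcbbeabe
  24 |  12 | dddcdeaeaabdcbbeabe
  25 |  16 | deaeaabdcbbeabe
  26 |  30 | e
  27 |  19 | eaabdcbbeabe
  28 |   1 | eabcaadbaabdddcdeaeaabdcbbeabe
  29 |  27 | eabe
  30 |  17 | eaeaabdcbbeabe

[20, 9, 5, 2, 21, 10, 28, 6, 18, 8, 25, 3, 22, 11, 29, 0, 26, 4, 24, 15, 7, 23, 14, 13, 12, 16, 30, 19, 1, 27, 17]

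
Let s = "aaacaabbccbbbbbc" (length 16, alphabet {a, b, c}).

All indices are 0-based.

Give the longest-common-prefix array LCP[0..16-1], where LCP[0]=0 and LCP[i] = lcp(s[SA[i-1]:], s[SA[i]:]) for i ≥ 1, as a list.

[0, 2, 2, 1, 1, 0, 4, 3, 2, 3, 1, 2, 0, 1, 1, 1]

sorted suffixes:
  #0 SA[0]=0  'aaacaabbccbbbbbc'
  #1 SA[1]=4  'aabbccbbbbbc'
  #2 SA[2]=1  'aacaabbccbbbbbc'
  #3 SA[3]=5  'abbccbbbbbc'
  #4 SA[4]=2  'acaabbccbbbbbc'
  #5 SA[5]=10  'bbbbbc'
  #6 SA[6]=11  'bbbbc'
  #7 SA[7]=12  'bbbc'
  #8 SA[8]=13  'bbc'
  #9 SA[9]=6  'bbccbbbbbc'
  #10 SA[10]=14  'bc'
  #11 SA[11]=7  'bccbbbbbc'
  #12 SA[12]=15  'c'
  #13 SA[13]=3  'caabbccbbbbbc'
  #14 SA[14]=9  'cbbbbbc'
  #15 SA[15]=8  'ccbbbbbc'

SA = [0, 4, 1, 5, 2, 10, 11, 12, 13, 6, 14, 7, 15, 3, 9, 8]
rank  pair      lcp
   1  s[0:],s[4:]  2  'aa'
   2  s[4:],s[1:]  2  'aa'
   3  s[1:],s[5:]  1  'a'
   4  s[5:],s[2:]  1  'a'
   5  s[2:],s[10:]  0  ''
   6  s[10:],s[11:]  4  'bbbb'
   7  s[11:],s[12:]  3  'bbb'
   8  s[12:],s[13:]  2  'bb'
   9  s[13:],s[6:]  3  'bbc'
  10  s[6:],s[14:]  1  'b'
  11  s[14:],s[7:]  2  'bc'
  12  s[7:],s[15:]  0  ''
  13  s[15:],s[3:]  1  'c'
  14  s[3:],s[9:]  1  'c'
  15  s[9:],s[8:]  1  'c'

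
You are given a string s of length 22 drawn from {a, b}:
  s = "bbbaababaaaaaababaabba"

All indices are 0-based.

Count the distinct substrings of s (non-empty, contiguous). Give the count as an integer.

190

rank→(start, suffix):
  0 → (21, 'a')
  1 → (8, 'aaaaaababaabba')
  2 → (9, 'aaaaababaabba')
  3 → (10, 'aaaababaabba')
  4 → (11, 'aaababaabba')
  5 → (3, 'aababaaaaaababaabba')
  6 → (12, 'aababaabba')
  7 → (17, 'aabba')
  8 → (6, 'abaaaaaababaabba')
  9 → (15, 'abaabba')
  10 → (4, 'ababaaaaaababaabba')
  11 → (13, 'ababaabba')
  12 → (18, 'abba')
  13 → (20, 'ba')
  14 → (7, 'baaaaaababaabba')
  15 → (2, 'baababaaaaaababaabba')
  16 → (16, 'baabba')
  17 → (5, 'babaaaaaababaabba')
  18 → (14, 'babaabba')
  19 → (19, 'bba')
  20 → (1, 'bbaababaaaaaababaabba')
  21 → (0, 'bbbaababaaaaaababaabba')

SA = [21, 8, 9, 10, 11, 3, 12, 17, 6, 15, 4, 13, 18, 20, 7, 2, 16, 5, 14, 19, 1, 0]
[i] adj suffixes → lcp
  [1] 21/8 → 1 ('a')
  [2] 8/9 → 5 ('aaaaa')
  [3] 9/10 → 4 ('aaaa')
  [4] 10/11 → 3 ('aaa')
  [5] 11/3 → 2 ('aa')
  [6] 3/12 → 7 ('aababaa')
  [7] 12/17 → 3 ('aab')
  [8] 17/6 → 1 ('a')
  [9] 6/15 → 4 ('abaa')
  [10] 15/4 → 3 ('aba')
  [11] 4/13 → 6 ('ababaa')
  [12] 13/18 → 2 ('ab')
  [13] 18/20 → 0 ('')
  [14] 20/7 → 2 ('ba')
  [15] 7/2 → 3 ('baa')
  [16] 2/16 → 4 ('baab')
  [17] 16/5 → 2 ('ba')
  [18] 5/14 → 5 ('babaa')
  [19] 14/19 → 1 ('b')
  [20] 19/1 → 3 ('bba')
  [21] 1/0 → 2 ('bb')

n(n+1)/2 = 22·23/2 = 253
Σ LCP = 0 + 1 + 5 + 4 + 3 + 2 + 7 + 3 + 1 + 4 + 3 + 6 + 2 + 0 + 2 + 3 + 4 + 2 + 5 + 1 + 3 + 2 = 63
distinct = 253 − 63 = 190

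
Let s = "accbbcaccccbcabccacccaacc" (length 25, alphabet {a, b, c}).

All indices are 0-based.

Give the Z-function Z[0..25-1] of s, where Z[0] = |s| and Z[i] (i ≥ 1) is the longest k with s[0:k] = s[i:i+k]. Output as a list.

[25, 0, 0, 0, 0, 0, 3, 0, 0, 0, 0, 0, 0, 1, 0, 0, 0, 3, 0, 0, 0, 1, 3, 0, 0]

Z[0]=25
i=1: fresh scan; Z[1]=0
i=2: fresh scan; Z[2]=0
i=3: fresh scan; Z[3]=0
i=4: fresh scan; Z[4]=0
i=5: fresh scan; Z[5]=0
i=6: fresh scan; Z[6]=3 extend→box=[6,9)
i=7: min(r-i=2, Z[1]=0)=0; Z[7]=0
i=8: min(r-i=1, Z[2]=0)=0; Z[8]=0
i=9: fresh scan; Z[9]=0
i=10: fresh scan; Z[10]=0
i=11: fresh scan; Z[11]=0
i=12: fresh scan; Z[12]=0
i=13: fresh scan; Z[13]=1 extend→box=[13,14)
i=14: fresh scan; Z[14]=0
i=15: fresh scan; Z[15]=0
i=16: fresh scan; Z[16]=0
i=17: fresh scan; Z[17]=3 extend→box=[17,20)
i=18: min(r-i=2, Z[1]=0)=0; Z[18]=0
i=19: min(r-i=1, Z[2]=0)=0; Z[19]=0
i=20: fresh scan; Z[20]=0
i=21: fresh scan; Z[21]=1 extend→box=[21,22)
i=22: fresh scan; Z[22]=3 extend→box=[22,25)
i=23: min(r-i=2, Z[1]=0)=0; Z[23]=0
i=24: min(r-i=1, Z[2]=0)=0; Z[24]=0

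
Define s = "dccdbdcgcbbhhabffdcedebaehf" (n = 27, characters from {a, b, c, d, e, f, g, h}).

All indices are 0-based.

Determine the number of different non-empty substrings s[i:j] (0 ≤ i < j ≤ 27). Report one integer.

sorted suffixes:
  #0 SA[0]=13  'abffdcedebaehf'
  #1 SA[1]=23  'aehf'
  #2 SA[2]=22  'baehf'
  #3 SA[3]=9  'bbhhabffdcedebaehf'
  #4 SA[4]=4  'bdcgcbbhhabffdcedebaehf'
  #5 SA[5]=14  'bffdcedebaehf'
  #6 SA[6]=10  'bhhabffdcedebaehf'
  #7 SA[7]=8  'cbbhhabffdcedebaehf'
  #8 SA[8]=1  'ccdbdcgcbbhhabffdcedebaehf'
  #9 SA[9]=2  'cdbdcgcbbhhabffdcedebaehf'
  #10 SA[10]=18  'cedebaehf'
  #11 SA[11]=6  'cgcbbhhabffdcedebaehf'
  #12 SA[12]=3  'dbdcgcbbhhabffdcedebaehf'
  #13 SA[13]=0  'dccdbdcgcbbhhabffdcedebaehf'
  #14 SA[14]=17  'dcedebaehf'
  #15 SA[15]=5  'dcgcbbhhabffdcedebaehf'
  #16 SA[16]=20  'debaehf'
  #17 SA[17]=21  'ebaehf'
  #18 SA[18]=19  'edebaehf'
  #19 SA[19]=24  'ehf'
  #20 SA[20]=26  'f'
  #21 SA[21]=16  'fdcedebaehf'
  #22 SA[22]=15  'ffdcedebaehf'
  #23 SA[23]=7  'gcbbhhabffdcedebaehf'
  #24 SA[24]=12  'habffdcedebaehf'
  #25 SA[25]=25  'hf'
  #26 SA[26]=11  'hhabffdcedebaehf'

SA = [13, 23, 22, 9, 4, 14, 10, 8, 1, 2, 18, 6, 3, 0, 17, 5, 20, 21, 19, 24, 26, 16, 15, 7, 12, 25, 11]
rank  pair      lcp
   1  s[13:],s[23:]  1  'a'
   2  s[23:],s[22:]  0  ''
   3  s[22:],s[9:]  1  'b'
   4  s[9:],s[4:]  1  'b'
   5  s[4:],s[14:]  1  'b'
   6  s[14:],s[10:]  1  'b'
   7  s[10:],s[8:]  0  ''
   8  s[8:],s[1:]  1  'c'
   9  s[1:],s[2:]  1  'c'
  10  s[2:],s[18:]  1  'c'
  11  s[18:],s[6:]  1  'c'
  12  s[6:],s[3:]  0  ''
  13  s[3:],s[0:]  1  'd'
  14  s[0:],s[17:]  2  'dc'
  15  s[17:],s[5:]  2  'dc'
  16  s[5:],s[20:]  1  'd'
  17  s[20:],s[21:]  0  ''
  18  s[21:],s[19:]  1  'e'
  19  s[19:],s[24:]  1  'e'
  20  s[24:],s[26:]  0  ''
  21  s[26:],s[16:]  1  'f'
  22  s[16:],s[15:]  1  'f'
  23  s[15:],s[7:]  0  ''
  24  s[7:],s[12:]  0  ''
  25  s[12:],s[25:]  1  'h'
  26  s[25:],s[11:]  1  'h'

n(n+1)/2 = 27·28/2 = 378
Σ LCP = 0 + 1 + 0 + 1 + 1 + 1 + 1 + 0 + 1 + 1 + 1 + 1 + 0 + 1 + 2 + 2 + 1 + 0 + 1 + 1 + 0 + 1 + 1 + 0 + 0 + 1 + 1 = 21
distinct = 378 − 21 = 357

357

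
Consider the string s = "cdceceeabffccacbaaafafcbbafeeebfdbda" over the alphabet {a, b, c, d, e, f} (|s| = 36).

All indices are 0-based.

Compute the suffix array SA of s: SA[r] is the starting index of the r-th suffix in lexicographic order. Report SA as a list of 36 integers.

[35, 16, 17, 7, 13, 18, 20, 25, 15, 24, 23, 33, 30, 8, 12, 14, 22, 11, 0, 2, 4, 34, 32, 1, 6, 29, 3, 5, 28, 27, 19, 21, 10, 31, 26, 9]

sorted suffixes:
  #0 SA[0]=35  'a'
  #1 SA[1]=16  'aaafafcbbafeeebfdbda'
  #2 SA[2]=17  'aafafcbbafeeebfdbda'
  #3 SA[3]=7  'abffccacbaaafafcbbafeeebfdbda'
  #4 SA[4]=13  'acbaaafafcbbafeeebfdbda'
  #5 SA[5]=18  'afafcbbafeeebfdbda'
  #6 SA[6]=20  'afcbbafeeebfdbda'
  #7 SA[7]=25  'afeeebfdbda'
  #8 SA[8]=15  'baaafafcbbafeeebfdbda'
  #9 SA[9]=24  'bafeeebfdbda'
  #10 SA[10]=23  'bbafeeebfdbda'
  #11 SA[11]=33  'bda'
  #12 SA[12]=30  'bfdbda'
  #13 SA[13]=8  'bffccacbaaafafcbbafeeebfdbda'
  #14 SA[14]=12  'cacbaaafafcbbafeeebfdbda'
  #15 SA[15]=14  'cbaaafafcbbafeeebfdbda'
  #16 SA[16]=22  'cbbafeeebfdbda'
  #17 SA[17]=11  'ccacbaaafafcbbafeeebfdbda'
  #18 SA[18]=0  'cdceceeabffccacbaaafafcbbafeeebfdbda'
  #19 SA[19]=2  'ceceeabffccacbaaafafcbbafeeebfdbda'
  #20 SA[20]=4  'ceeabffccacbaaafafcbbafeeebfdbda'
  #21 SA[21]=34  'da'
  #22 SA[22]=32  'dbda'
  #23 SA[23]=1  'dceceeabffccacbaaafafcbbafeeebfdbda'
  #24 SA[24]=6  'eabffccacbaaafafcbbafeeebfdbda'
  #25 SA[25]=29  'ebfdbda'
  #26 SA[26]=3  'eceeabffccacbaaafafcbbafeeebfdbda'
  #27 SA[27]=5  'eeabffccacbaaafafcbbafeeebfdbda'
  #28 SA[28]=28  'eebfdbda'
  #29 SA[29]=27  'eeebfdbda'
  #30 SA[30]=19  'fafcbbafeeebfdbda'
  #31 SA[31]=21  'fcbbafeeebfdbda'
  #32 SA[32]=10  'fccacbaaafafcbbafeeebfdbda'
  #33 SA[33]=31  'fdbda'
  #34 SA[34]=26  'feeebfdbda'
  #35 SA[35]=9  'ffccacbaaafafcbbafeeebfdbda'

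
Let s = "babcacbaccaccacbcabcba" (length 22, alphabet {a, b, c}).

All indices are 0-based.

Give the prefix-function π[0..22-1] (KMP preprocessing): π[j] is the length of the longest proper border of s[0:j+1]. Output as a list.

[0, 0, 1, 0, 0, 0, 1, 2, 0, 0, 0, 0, 0, 0, 0, 1, 0, 0, 1, 0, 1, 2]

π[0] = 0
j=1 s[j]='a': π[1]=0 (border '')
j=2 s[j]='b': π[2]=1 (border 'b')
j=3 s[j]='c': k: 1→0; π[3]=0 (border '')
j=4 s[j]='a': π[4]=0 (border '')
j=5 s[j]='c': π[5]=0 (border '')
j=6 s[j]='b': π[6]=1 (border 'b')
j=7 s[j]='a': π[7]=2 (border 'ba')
j=8 s[j]='c': k: 2→0; π[8]=0 (border '')
j=9 s[j]='c': π[9]=0 (border '')
j=10 s[j]='a': π[10]=0 (border '')
j=11 s[j]='c': π[11]=0 (border '')
j=12 s[j]='c': π[12]=0 (border '')
j=13 s[j]='a': π[13]=0 (border '')
j=14 s[j]='c': π[14]=0 (border '')
j=15 s[j]='b': π[15]=1 (border 'b')
j=16 s[j]='c': k: 1→0; π[16]=0 (border '')
j=17 s[j]='a': π[17]=0 (border '')
j=18 s[j]='b': π[18]=1 (border 'b')
j=19 s[j]='c': k: 1→0; π[19]=0 (border '')
j=20 s[j]='b': π[20]=1 (border 'b')
j=21 s[j]='a': π[21]=2 (border 'ba')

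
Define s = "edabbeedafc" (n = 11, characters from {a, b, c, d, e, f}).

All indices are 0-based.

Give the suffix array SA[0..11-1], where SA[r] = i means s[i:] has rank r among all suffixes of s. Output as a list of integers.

rank | idx | suffix
   0 |   2 | abbeedafc
   1 |   8 | afc
   2 |   3 | bbeedafc
   3 |   4 | beedafc
   4 |  10 | c
   5 |   1 | dabbeedafc
   6 |   7 | dafc
   7 |   0 | edabbeedafc
   8 |   6 | edafc
   9 |   5 | eedafc
  10 |   9 | fc

[2, 8, 3, 4, 10, 1, 7, 0, 6, 5, 9]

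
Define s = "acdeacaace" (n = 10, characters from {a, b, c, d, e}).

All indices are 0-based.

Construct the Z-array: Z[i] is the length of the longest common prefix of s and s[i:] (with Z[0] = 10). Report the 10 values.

Z[0]=10
i=1: fresh scan; Z[1]=0
i=2: fresh scan; Z[2]=0
i=3: fresh scan; Z[3]=0
i=4: fresh scan; Z[4]=2 scan→box=[4,6)
i=5: min(r-i=1, Z[1]=0)=0; Z[5]=0
i=6: fresh scan; Z[6]=1 scan→box=[6,7)
i=7: fresh scan; Z[7]=2 scan→box=[7,9)
i=8: min(r-i=1, Z[1]=0)=0; Z[8]=0
i=9: fresh scan; Z[9]=0

[10, 0, 0, 0, 2, 0, 1, 2, 0, 0]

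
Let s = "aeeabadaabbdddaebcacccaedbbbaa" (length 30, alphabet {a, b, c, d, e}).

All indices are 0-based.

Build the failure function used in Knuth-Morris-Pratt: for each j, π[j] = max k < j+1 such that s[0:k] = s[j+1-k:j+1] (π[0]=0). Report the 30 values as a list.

π[0] = 0
j=1 s[j]='e': π[1]=0 (border '')
j=2 s[j]='e': π[2]=0 (border '')
j=3 s[j]='a': π[3]=1 (border 'a')
j=4 s[j]='b': k: 1→0; π[4]=0 (border '')
j=5 s[j]='a': π[5]=1 (border 'a')
j=6 s[j]='d': k: 1→0; π[6]=0 (border '')
j=7 s[j]='a': π[7]=1 (border 'a')
j=8 s[j]='a': k: 1→0; π[8]=1 (border 'a')
j=9 s[j]='b': k: 1→0; π[9]=0 (border '')
j=10 s[j]='b': π[10]=0 (border '')
j=11 s[j]='d': π[11]=0 (border '')
j=12 s[j]='d': π[12]=0 (border '')
j=13 s[j]='d': π[13]=0 (border '')
j=14 s[j]='a': π[14]=1 (border 'a')
j=15 s[j]='e': π[15]=2 (border 'ae')
j=16 s[j]='b': k: 2→0; π[16]=0 (border '')
j=17 s[j]='c': π[17]=0 (border '')
j=18 s[j]='a': π[18]=1 (border 'a')
j=19 s[j]='c': k: 1→0; π[19]=0 (border '')
j=20 s[j]='c': π[20]=0 (border '')
j=21 s[j]='c': π[21]=0 (border '')
j=22 s[j]='a': π[22]=1 (border 'a')
j=23 s[j]='e': π[23]=2 (border 'ae')
j=24 s[j]='d': k: 2→0; π[24]=0 (border '')
j=25 s[j]='b': π[25]=0 (border '')
j=26 s[j]='b': π[26]=0 (border '')
j=27 s[j]='b': π[27]=0 (border '')
j=28 s[j]='a': π[28]=1 (border 'a')
j=29 s[j]='a': k: 1→0; π[29]=1 (border 'a')

[0, 0, 0, 1, 0, 1, 0, 1, 1, 0, 0, 0, 0, 0, 1, 2, 0, 0, 1, 0, 0, 0, 1, 2, 0, 0, 0, 0, 1, 1]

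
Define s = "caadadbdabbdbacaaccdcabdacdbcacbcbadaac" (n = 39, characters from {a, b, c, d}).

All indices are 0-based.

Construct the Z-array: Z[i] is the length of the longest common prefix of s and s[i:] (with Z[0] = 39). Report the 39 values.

Z[0]=39
i=1: i≥r, start 0; Z[1]=0
i=2: i≥r, start 0; Z[2]=0
i=3: i≥r, start 0; Z[3]=0
i=4: i≥r, start 0; Z[4]=0
i=5: i≥r, start 0; Z[5]=0
i=6: i≥r, start 0; Z[6]=0
i=7: i≥r, start 0; Z[7]=0
i=8: i≥r, start 0; Z[8]=0
i=9: i≥r, start 0; Z[9]=0
i=10: i≥r, start 0; Z[10]=0
i=11: i≥r, start 0; Z[11]=0
i=12: i≥r, start 0; Z[12]=0
i=13: i≥r, start 0; Z[13]=0
i=14: i≥r, start 0; Z[14]=3 grow→box=[14,17)
i=15: min(r-i=2, Z[1]=0)=0; Z[15]=0
i=16: min(r-i=1, Z[2]=0)=0; Z[16]=0
i=17: i≥r, start 0; Z[17]=1 grow→box=[17,18)
i=18: i≥r, start 0; Z[18]=1 grow→box=[18,19)
i=19: i≥r, start 0; Z[19]=0
i=20: i≥r, start 0; Z[20]=2 grow→box=[20,22)
i=21: min(r-i=1, Z[1]=0)=0; Z[21]=0
i=22: i≥r, start 0; Z[22]=0
i=23: i≥r, start 0; Z[23]=0
i=24: i≥r, start 0; Z[24]=0
i=25: i≥r, start 0; Z[25]=1 grow→box=[25,26)
i=26: i≥r, start 0; Z[26]=0
i=27: i≥r, start 0; Z[27]=0
i=28: i≥r, start 0; Z[28]=2 grow→box=[28,30)
i=29: min(r-i=1, Z[1]=0)=0; Z[29]=0
i=30: i≥r, start 0; Z[30]=1 grow→box=[30,31)
i=31: i≥r, start 0; Z[31]=0
i=32: i≥r, start 0; Z[32]=1 grow→box=[32,33)
i=33: i≥r, start 0; Z[33]=0
i=34: i≥r, start 0; Z[34]=0
i=35: i≥r, start 0; Z[35]=0
i=36: i≥r, start 0; Z[36]=0
i=37: i≥r, start 0; Z[37]=0
i=38: i≥r, start 0; Z[38]=1 grow→box=[38,39)

[39, 0, 0, 0, 0, 0, 0, 0, 0, 0, 0, 0, 0, 0, 3, 0, 0, 1, 1, 0, 2, 0, 0, 0, 0, 1, 0, 0, 2, 0, 1, 0, 1, 0, 0, 0, 0, 0, 1]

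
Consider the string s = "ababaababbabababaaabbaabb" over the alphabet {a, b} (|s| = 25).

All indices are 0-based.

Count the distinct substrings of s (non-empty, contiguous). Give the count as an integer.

250

sorted suffixes:
  #0 SA[0]=16  'aaabbaabb'
  #1 SA[1]=4  'aababbabababaaabbaabb'
  #2 SA[2]=21  'aabb'
  #3 SA[3]=17  'aabbaabb'
  #4 SA[4]=14  'abaaabbaabb'
  #5 SA[5]=2  'abaababbabababaaabbaabb'
  #6 SA[6]=12  'ababaaabbaabb'
  #7 SA[7]=0  'ababaababbabababaaabbaabb'
  #8 SA[8]=10  'abababaaabbaabb'
  #9 SA[9]=5  'ababbabababaaabbaabb'
  #10 SA[10]=22  'abb'
  #11 SA[11]=18  'abbaabb'
  #12 SA[12]=7  'abbabababaaabbaabb'
  #13 SA[13]=24  'b'
  #14 SA[14]=15  'baaabbaabb'
  #15 SA[15]=3  'baababbabababaaabbaabb'
  #16 SA[16]=20  'baabb'
  #17 SA[17]=13  'babaaabbaabb'
  #18 SA[18]=1  'babaababbabababaaabbaabb'
  #19 SA[19]=11  'bababaaabbaabb'
  #20 SA[20]=9  'babababaaabbaabb'
  #21 SA[21]=6  'babbabababaaabbaabb'
  #22 SA[22]=23  'bb'
  #23 SA[23]=19  'bbaabb'
  #24 SA[24]=8  'bbabababaaabbaabb'

SA = [16, 4, 21, 17, 14, 2, 12, 0, 10, 5, 22, 18, 7, 24, 15, 3, 20, 13, 1, 11, 9, 6, 23, 19, 8]
[i] adj suffixes → lcp
  [1] 16/4 → 2 ('aa')
  [2] 4/21 → 3 ('aab')
  [3] 21/17 → 4 ('aabb')
  [4] 17/14 → 1 ('a')
  [5] 14/2 → 4 ('abaa')
  [6] 2/12 → 3 ('aba')
  [7] 12/0 → 6 ('ababaa')
  [8] 0/10 → 5 ('ababa')
  [9] 10/5 → 4 ('abab')
  [10] 5/22 → 2 ('ab')
  [11] 22/18 → 3 ('abb')
  [12] 18/7 → 4 ('abba')
  [13] 7/24 → 0 ('')
  [14] 24/15 → 1 ('b')
  [15] 15/3 → 3 ('baa')
  [16] 3/20 → 4 ('baab')
  [17] 20/13 → 2 ('ba')
  [18] 13/1 → 5 ('babaa')
  [19] 1/11 → 4 ('baba')
  [20] 11/9 → 6 ('bababa')
  [21] 9/6 → 3 ('bab')
  [22] 6/23 → 1 ('b')
  [23] 23/19 → 2 ('bb')
  [24] 19/8 → 3 ('bba')

n(n+1)/2 = 25·26/2 = 325
Σ LCP = 0 + 2 + 3 + 4 + 1 + 4 + 3 + 6 + 5 + 4 + 2 + 3 + 4 + 0 + 1 + 3 + 4 + 2 + 5 + 4 + 6 + 3 + 1 + 2 + 3 = 75
distinct = 325 − 75 = 250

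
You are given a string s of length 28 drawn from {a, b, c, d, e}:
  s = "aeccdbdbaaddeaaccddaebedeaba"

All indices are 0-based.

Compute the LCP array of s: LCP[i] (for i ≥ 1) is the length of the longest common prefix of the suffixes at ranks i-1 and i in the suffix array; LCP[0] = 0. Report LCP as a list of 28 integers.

[0, 1, 2, 1, 1, 1, 1, 2, 0, 2, 1, 1, 0, 3, 1, 2, 0, 1, 2, 1, 2, 1, 3, 0, 2, 1, 1, 1]

rank | idx | suffix
   0 |  27 | a
   1 |  13 | aaccddaebedeaba
   2 |   8 | aaddeaaccddaebedeaba
   3 |  25 | aba
   4 |  14 | accddaebedeaba
   5 |   9 | addeaaccddaebedeaba
   6 |  19 | aebedeaba
   7 |   0 | aeccdbdbaaddeaaccddaebedeaba
   8 |  26 | ba
   9 |   7 | baaddeaaccddaebedeaba
  10 |   5 | bdbaaddeaaccddaebedeaba
  11 |  21 | bedeaba
  12 |   2 | ccdbdbaaddeaaccddaebedeaba
  13 |  15 | ccddaebedeaba
  14 |   3 | cdbdbaaddeaaccddaebedeaba
  15 |  16 | cddaebedeaba
  16 |  18 | daebedeaba
  17 |   6 | dbaaddeaaccddaebedeaba
  18 |   4 | dbdbaaddeaaccddaebedeaba
  19 |  17 | ddaebedeaba
  20 |  10 | ddeaaccddaebedeaba
  21 |  11 | deaaccddaebedeaba
  22 |  23 | deaba
  23 |  12 | eaaccddaebedeaba
  24 |  24 | eaba
  25 |  20 | ebedeaba
  26 |   1 | eccdbdbaaddeaaccddaebedeaba
  27 |  22 | edeaba

SA = [27, 13, 8, 25, 14, 9, 19, 0, 26, 7, 5, 21, 2, 15, 3, 16, 18, 6, 4, 17, 10, 11, 23, 12, 24, 20, 1, 22]
rank  pair      lcp
   1  s[27:],s[13:]  1  'a'
   2  s[13:],s[8:]  2  'aa'
   3  s[8:],s[25:]  1  'a'
   4  s[25:],s[14:]  1  'a'
   5  s[14:],s[9:]  1  'a'
   6  s[9:],s[19:]  1  'a'
   7  s[19:],s[0:]  2  'ae'
   8  s[0:],s[26:]  0  ''
   9  s[26:],s[7:]  2  'ba'
  10  s[7:],s[5:]  1  'b'
  11  s[5:],s[21:]  1  'b'
  12  s[21:],s[2:]  0  ''
  13  s[2:],s[15:]  3  'ccd'
  14  s[15:],s[3:]  1  'c'
  15  s[3:],s[16:]  2  'cd'
  16  s[16:],s[18:]  0  ''
  17  s[18:],s[6:]  1  'd'
  18  s[6:],s[4:]  2  'db'
  19  s[4:],s[17:]  1  'd'
  20  s[17:],s[10:]  2  'dd'
  21  s[10:],s[11:]  1  'd'
  22  s[11:],s[23:]  3  'dea'
  23  s[23:],s[12:]  0  ''
  24  s[12:],s[24:]  2  'ea'
  25  s[24:],s[20:]  1  'e'
  26  s[20:],s[1:]  1  'e'
  27  s[1:],s[22:]  1  'e'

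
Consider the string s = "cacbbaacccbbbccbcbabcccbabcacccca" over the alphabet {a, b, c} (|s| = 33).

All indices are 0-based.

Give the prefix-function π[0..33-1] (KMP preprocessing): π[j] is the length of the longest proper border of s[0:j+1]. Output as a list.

π[0] = 0
j=1 s[j]='a': π[1]=0 (border '')
j=2 s[j]='c': π[2]=1 (border 'c')
j=3 s[j]='b': k: 1→0; π[3]=0 (border '')
j=4 s[j]='b': π[4]=0 (border '')
j=5 s[j]='a': π[5]=0 (border '')
j=6 s[j]='a': π[6]=0 (border '')
j=7 s[j]='c': π[7]=1 (border 'c')
j=8 s[j]='c': k: 1→0; π[8]=1 (border 'c')
j=9 s[j]='c': k: 1→0; π[9]=1 (border 'c')
j=10 s[j]='b': k: 1→0; π[10]=0 (border '')
j=11 s[j]='b': π[11]=0 (border '')
j=12 s[j]='b': π[12]=0 (border '')
j=13 s[j]='c': π[13]=1 (border 'c')
j=14 s[j]='c': k: 1→0; π[14]=1 (border 'c')
j=15 s[j]='b': k: 1→0; π[15]=0 (border '')
j=16 s[j]='c': π[16]=1 (border 'c')
j=17 s[j]='b': k: 1→0; π[17]=0 (border '')
j=18 s[j]='a': π[18]=0 (border '')
j=19 s[j]='b': π[19]=0 (border '')
j=20 s[j]='c': π[20]=1 (border 'c')
j=21 s[j]='c': k: 1→0; π[21]=1 (border 'c')
j=22 s[j]='c': k: 1→0; π[22]=1 (border 'c')
j=23 s[j]='b': k: 1→0; π[23]=0 (border '')
j=24 s[j]='a': π[24]=0 (border '')
j=25 s[j]='b': π[25]=0 (border '')
j=26 s[j]='c': π[26]=1 (border 'c')
j=27 s[j]='a': π[27]=2 (border 'ca')
j=28 s[j]='c': π[28]=3 (border 'cac')
j=29 s[j]='c': k: 3→1→0; π[29]=1 (border 'c')
j=30 s[j]='c': k: 1→0; π[30]=1 (border 'c')
j=31 s[j]='c': k: 1→0; π[31]=1 (border 'c')
j=32 s[j]='a': π[32]=2 (border 'ca')

[0, 0, 1, 0, 0, 0, 0, 1, 1, 1, 0, 0, 0, 1, 1, 0, 1, 0, 0, 0, 1, 1, 1, 0, 0, 0, 1, 2, 3, 1, 1, 1, 2]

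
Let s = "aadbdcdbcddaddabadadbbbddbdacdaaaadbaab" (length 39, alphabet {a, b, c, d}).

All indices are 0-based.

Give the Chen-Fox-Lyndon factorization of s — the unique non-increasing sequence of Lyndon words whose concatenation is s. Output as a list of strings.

["aadbdcdbcddaddabadadbbbddbdacd", "aaaadbaab"]

emit factor 1: 'aadbdcdbcddaddabadadbbbddbdacd' (i=0, period=30)
emit factor 2: 'aaaadbaab' (i=30, period=9)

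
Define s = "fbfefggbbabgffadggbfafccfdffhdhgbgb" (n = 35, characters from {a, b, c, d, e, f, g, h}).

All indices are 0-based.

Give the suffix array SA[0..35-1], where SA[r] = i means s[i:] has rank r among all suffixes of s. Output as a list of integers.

rank | idx | suffix
   0 |   9 | abgffadggbfafccfdffhdhgbgb
   1 |  14 | adggbfafccfdffhdhgbgb
   2 |  20 | afccfdffhdhgbgb
   3 |  34 | b
   4 |   8 | babgffadggbfafccfdffhdhgbgb
   5 |   7 | bbabgffadggbfafccfdffhdhgbgb
   6 |  18 | bfafccfdffhdhgbgb
   7 |   1 | bfefggbbabgffadggbfafccfdffhdhgbgb
   8 |  32 | bgb
   9 |  10 | bgffadggbfafccfdffhdhgbgb
  10 |  22 | ccfdffhdhgbgb
  11 |  23 | cfdffhdhgbgb
  12 |  25 | dffhdhgbgb
  13 |  15 | dggbfafccfdffhdhgbgb
  14 |  29 | dhgbgb
  15 |   3 | efggbbabgffadggbfafccfdffhdhgbgb
  16 |  13 | fadggbfafccfdffhdhgbgb
  17 |  19 | fafccfdffhdhgbgb
  18 |   0 | fbfefggbbabgffadggbfafccfdffhdhgbgb
  19 |  21 | fccfdffhdhgbgb
  20 |  24 | fdffhdhgbgb
  21 |   2 | fefggbbabgffadggbfafccfdffhdhgbgb
  22 |  12 | ffadggbfafccfdffhdhgbgb
  23 |  26 | ffhdhgbgb
  24 |   4 | fggbbabgffadggbfafccfdffhdhgbgb
  25 |  27 | fhdhgbgb
  26 |  33 | gb
  27 |   6 | gbbabgffadggbfafccfdffhdhgbgb
  28 |  17 | gbfafccfdffhdhgbgb
  29 |  31 | gbgb
  30 |  11 | gffadggbfafccfdffhdhgbgb
  31 |   5 | ggbbabgffadggbfafccfdffhdhgbgb
  32 |  16 | ggbfafccfdffhdhgbgb
  33 |  28 | hdhgbgb
  34 |  30 | hgbgb

[9, 14, 20, 34, 8, 7, 18, 1, 32, 10, 22, 23, 25, 15, 29, 3, 13, 19, 0, 21, 24, 2, 12, 26, 4, 27, 33, 6, 17, 31, 11, 5, 16, 28, 30]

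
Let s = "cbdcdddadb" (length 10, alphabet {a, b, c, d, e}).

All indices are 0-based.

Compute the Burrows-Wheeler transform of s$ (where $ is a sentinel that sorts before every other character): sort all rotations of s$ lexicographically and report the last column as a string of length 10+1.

bddc$ddabdc

rank  rotation     last
    0  $cbdcdddadb  b
    1  adb$cbdcddd  d
    2  b$cbdcdddad  d
    3  bdcdddadb$c  c
    4  cbdcdddadb$  $
    5  cdddadb$cbd  d
    6  dadb$cbdcdd  d
    7  db$cbdcddda  a
    8  dcdddadb$cb  b
    9  ddadb$cbdcd  d
   10  dddadb$cbdc  c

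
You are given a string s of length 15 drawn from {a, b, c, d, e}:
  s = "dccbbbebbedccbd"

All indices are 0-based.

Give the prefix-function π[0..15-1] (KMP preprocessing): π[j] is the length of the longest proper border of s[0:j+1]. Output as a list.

π[0] = 0
j=1 s[j]='c': π[1]=0 (border '')
j=2 s[j]='c': π[2]=0 (border '')
j=3 s[j]='b': π[3]=0 (border '')
j=4 s[j]='b': π[4]=0 (border '')
j=5 s[j]='b': π[5]=0 (border '')
j=6 s[j]='e': π[6]=0 (border '')
j=7 s[j]='b': π[7]=0 (border '')
j=8 s[j]='b': π[8]=0 (border '')
j=9 s[j]='e': π[9]=0 (border '')
j=10 s[j]='d': π[10]=1 (border 'd')
j=11 s[j]='c': π[11]=2 (border 'dc')
j=12 s[j]='c': π[12]=3 (border 'dcc')
j=13 s[j]='b': π[13]=4 (border 'dccb')
j=14 s[j]='d': k: 4→0; π[14]=1 (border 'd')

[0, 0, 0, 0, 0, 0, 0, 0, 0, 0, 1, 2, 3, 4, 1]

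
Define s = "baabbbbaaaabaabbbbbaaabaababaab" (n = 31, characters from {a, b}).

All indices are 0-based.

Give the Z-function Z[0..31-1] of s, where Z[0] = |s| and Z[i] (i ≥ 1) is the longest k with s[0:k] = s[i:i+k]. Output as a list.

[31, 0, 0, 1, 1, 1, 3, 0, 0, 0, 0, 7, 0, 0, 1, 1, 1, 1, 3, 0, 0, 0, 4, 0, 0, 2, 0, 4, 0, 0, 1]

Z[0]=31
i=1: i≥r, start 0; Z[1]=0
i=2: i≥r, start 0; Z[2]=0
i=3: i≥r, start 0; Z[3]=1 extend→box=[3,4)
i=4: i≥r, start 0; Z[4]=1 extend→box=[4,5)
i=5: i≥r, start 0; Z[5]=1 extend→box=[5,6)
i=6: i≥r, start 0; Z[6]=3 extend→box=[6,9)
i=7: min(r-i=2, Z[1]=0)=0; Z[7]=0
i=8: min(r-i=1, Z[2]=0)=0; Z[8]=0
i=9: i≥r, start 0; Z[9]=0
i=10: i≥r, start 0; Z[10]=0
i=11: i≥r, start 0; Z[11]=7 extend→box=[11,18)
i=12: min(r-i=6, Z[1]=0)=0; Z[12]=0
i=13: min(r-i=5, Z[2]=0)=0; Z[13]=0
i=14: min(r-i=4, Z[3]=1)=1; Z[14]=1
i=15: min(r-i=3, Z[4]=1)=1; Z[15]=1
i=16: min(r-i=2, Z[5]=1)=1; Z[16]=1
i=17: min(r-i=1, Z[6]=3)=1; Z[17]=1
i=18: i≥r, start 0; Z[18]=3 extend→box=[18,21)
i=19: min(r-i=2, Z[1]=0)=0; Z[19]=0
i=20: min(r-i=1, Z[2]=0)=0; Z[20]=0
i=21: i≥r, start 0; Z[21]=0
i=22: i≥r, start 0; Z[22]=4 extend→box=[22,26)
i=23: min(r-i=3, Z[1]=0)=0; Z[23]=0
i=24: min(r-i=2, Z[2]=0)=0; Z[24]=0
i=25: min(r-i=1, Z[3]=1)=1; Z[25]=2 extend→box=[25,27)
i=26: min(r-i=1, Z[1]=0)=0; Z[26]=0
i=27: i≥r, start 0; Z[27]=4 extend→box=[27,31)
i=28: min(r-i=3, Z[1]=0)=0; Z[28]=0
i=29: min(r-i=2, Z[2]=0)=0; Z[29]=0
i=30: min(r-i=1, Z[3]=1)=1; Z[30]=1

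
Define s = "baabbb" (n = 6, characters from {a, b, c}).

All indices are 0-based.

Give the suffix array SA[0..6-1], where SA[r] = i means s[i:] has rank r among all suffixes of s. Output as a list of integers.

[1, 2, 5, 0, 4, 3]

rank | idx | suffix
   0 |   1 | aabbb
   1 |   2 | abbb
   2 |   5 | b
   3 |   0 | baabbb
   4 |   4 | bb
   5 |   3 | bbb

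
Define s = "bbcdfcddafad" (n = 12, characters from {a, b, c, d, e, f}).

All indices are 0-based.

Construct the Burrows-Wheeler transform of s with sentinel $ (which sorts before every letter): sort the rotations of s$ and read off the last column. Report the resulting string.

dfd$bfbadccad

rank  rotation       last
    0  $bbcdfcddafad  d
    1  ad$bbcdfcddaf  f
    2  afad$bbcdfcdd  d
    3  bbcdfcddafad$  $
    4  bcdfcddafad$b  b
    5  cddafad$bbcdf  f
    6  cdfcddafad$bb  b
    7  d$bbcdfcddafa  a
    8  dafad$bbcdfcd  d
    9  ddafad$bbcdfc  c
   10  dfcddafad$bbc  c
   11  fad$bbcdfcdda  a
   12  fcddafad$bbcd  d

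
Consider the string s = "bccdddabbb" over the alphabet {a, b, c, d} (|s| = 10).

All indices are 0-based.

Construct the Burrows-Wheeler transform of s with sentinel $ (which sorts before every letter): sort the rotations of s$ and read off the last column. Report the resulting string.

bdbba$bcddc

rank  rotation     last
    0  $bccdddabbb  b
    1  abbb$bccddd  d
    2  b$bccdddabb  b
    3  bb$bccdddab  b
    4  bbb$bccddda  a
    5  bccdddabbb$  $
    6  ccdddabbb$b  b
    7  cdddabbb$bc  c
    8  dabbb$bccdd  d
    9  ddabbb$bccd  d
   10  dddabbb$bcc  c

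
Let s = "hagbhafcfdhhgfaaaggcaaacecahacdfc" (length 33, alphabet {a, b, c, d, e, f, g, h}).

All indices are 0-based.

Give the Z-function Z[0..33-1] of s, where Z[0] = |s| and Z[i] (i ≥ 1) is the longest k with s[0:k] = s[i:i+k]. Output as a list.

Z[0]=33
i=1: i≥r, start 0; Z[1]=0
i=2: i≥r, start 0; Z[2]=0
i=3: i≥r, start 0; Z[3]=0
i=4: i≥r, start 0; Z[4]=2 grow→box=[4,6)
i=5: min(r-i=1, Z[1]=0)=0; Z[5]=0
i=6: i≥r, start 0; Z[6]=0
i=7: i≥r, start 0; Z[7]=0
i=8: i≥r, start 0; Z[8]=0
i=9: i≥r, start 0; Z[9]=0
i=10: i≥r, start 0; Z[10]=1 grow→box=[10,11)
i=11: i≥r, start 0; Z[11]=1 grow→box=[11,12)
i=12: i≥r, start 0; Z[12]=0
i=13: i≥r, start 0; Z[13]=0
i=14: i≥r, start 0; Z[14]=0
i=15: i≥r, start 0; Z[15]=0
i=16: i≥r, start 0; Z[16]=0
i=17: i≥r, start 0; Z[17]=0
i=18: i≥r, start 0; Z[18]=0
i=19: i≥r, start 0; Z[19]=0
i=20: i≥r, start 0; Z[20]=0
i=21: i≥r, start 0; Z[21]=0
i=22: i≥r, start 0; Z[22]=0
i=23: i≥r, start 0; Z[23]=0
i=24: i≥r, start 0; Z[24]=0
i=25: i≥r, start 0; Z[25]=0
i=26: i≥r, start 0; Z[26]=0
i=27: i≥r, start 0; Z[27]=2 grow→box=[27,29)
i=28: min(r-i=1, Z[1]=0)=0; Z[28]=0
i=29: i≥r, start 0; Z[29]=0
i=30: i≥r, start 0; Z[30]=0
i=31: i≥r, start 0; Z[31]=0
i=32: i≥r, start 0; Z[32]=0

[33, 0, 0, 0, 2, 0, 0, 0, 0, 0, 1, 1, 0, 0, 0, 0, 0, 0, 0, 0, 0, 0, 0, 0, 0, 0, 0, 2, 0, 0, 0, 0, 0]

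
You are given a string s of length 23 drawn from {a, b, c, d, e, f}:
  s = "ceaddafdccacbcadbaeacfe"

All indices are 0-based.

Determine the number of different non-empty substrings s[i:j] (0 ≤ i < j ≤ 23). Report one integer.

255

rank | idx | suffix
   0 |  10 | acbcadbaeacfe
   1 |  19 | acfe
   2 |  14 | adbaeacfe
   3 |   2 | addafdccacbcadbaeacfe
   4 |  17 | aeacfe
   5 |   5 | afdccacbcadbaeacfe
   6 |  16 | baeacfe
   7 |  12 | bcadbaeacfe
   8 |   9 | cacbcadbaeacfe
   9 |  13 | cadbaeacfe
  10 |  11 | cbcadbaeacfe
  11 |   8 | ccacbcadbaeacfe
  12 |   0 | ceaddafdccacbcadbaeacfe
  13 |  20 | cfe
  14 |   4 | dafdccacbcadbaeacfe
  15 |  15 | dbaeacfe
  16 |   7 | dccacbcadbaeacfe
  17 |   3 | ddafdccacbcadbaeacfe
  18 |  22 | e
  19 |  18 | eacfe
  20 |   1 | eaddafdccacbcadbaeacfe
  21 |   6 | fdccacbcadbaeacfe
  22 |  21 | fe

SA = [10, 19, 14, 2, 17, 5, 16, 12, 9, 13, 11, 8, 0, 20, 4, 15, 7, 3, 22, 18, 1, 6, 21]
i: (SA[i-1],SA[i]) lcp shared
  1: (10,19) 2 'ac'
  2: (19,14) 1 'a'
  3: (14,2) 2 'ad'
  4: (2,17) 1 'a'
  5: (17,5) 1 'a'
  6: (5,16) 0 ''
  7: (16,12) 1 'b'
  8: (12,9) 0 ''
  9: (9,13) 2 'ca'
  10: (13,11) 1 'c'
  11: (11,8) 1 'c'
  12: (8,0) 1 'c'
  13: (0,20) 1 'c'
  14: (20,4) 0 ''
  15: (4,15) 1 'd'
  16: (15,7) 1 'd'
  17: (7,3) 1 'd'
  18: (3,22) 0 ''
  19: (22,18) 1 'e'
  20: (18,1) 2 'ea'
  21: (1,6) 0 ''
  22: (6,21) 1 'f'

n(n+1)/2 = 23·24/2 = 276
Σ LCP = 0 + 2 + 1 + 2 + 1 + 1 + 0 + 1 + 0 + 2 + 1 + 1 + 1 + 1 + 0 + 1 + 1 + 1 + 0 + 1 + 2 + 0 + 1 = 21
distinct = 276 − 21 = 255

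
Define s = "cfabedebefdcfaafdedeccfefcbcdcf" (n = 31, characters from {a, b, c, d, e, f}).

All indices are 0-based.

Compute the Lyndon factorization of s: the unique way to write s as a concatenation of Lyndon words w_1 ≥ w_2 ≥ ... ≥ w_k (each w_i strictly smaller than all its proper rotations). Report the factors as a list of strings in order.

emit factor 1: 'cf' (i=0, period=2)
emit factor 2: 'abedebefdcf' (i=2, period=11)
emit factor 3: 'aafdedeccfefcbcdcf' (i=13, period=18)

["cf", "abedebefdcf", "aafdedeccfefcbcdcf"]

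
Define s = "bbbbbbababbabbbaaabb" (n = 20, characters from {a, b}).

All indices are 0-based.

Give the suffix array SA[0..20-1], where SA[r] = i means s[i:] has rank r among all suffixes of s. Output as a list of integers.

rank | idx | suffix
   0 |  15 | aaabb
   1 |  16 | aabb
   2 |   6 | ababbabbbaaabb
   3 |  17 | abb
   4 |   8 | abbabbbaaabb
   5 |  11 | abbbaaabb
   6 |  19 | b
   7 |  14 | baaabb
   8 |   5 | bababbabbbaaabb
   9 |   7 | babbabbbaaabb
  10 |  10 | babbbaaabb
  11 |  18 | bb
  12 |  13 | bbaaabb
  13 |   4 | bbababbabbbaaabb
  14 |   9 | bbabbbaaabb
  15 |  12 | bbbaaabb
  16 |   3 | bbbababbabbbaaabb
  17 |   2 | bbbbababbabbbaaabb
  18 |   1 | bbbbbababbabbbaaabb
  19 |   0 | bbbbbbababbabbbaaabb

[15, 16, 6, 17, 8, 11, 19, 14, 5, 7, 10, 18, 13, 4, 9, 12, 3, 2, 1, 0]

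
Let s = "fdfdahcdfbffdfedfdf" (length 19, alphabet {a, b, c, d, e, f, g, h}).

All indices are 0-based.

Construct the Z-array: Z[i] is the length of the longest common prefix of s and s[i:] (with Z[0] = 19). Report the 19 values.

Z[0]=19
i=1: fresh scan; Z[1]=0
i=2: fresh scan; Z[2]=2 scan→box=[2,4)
i=3: min(r-i=1, Z[1]=0)=0; Z[3]=0
i=4: fresh scan; Z[4]=0
i=5: fresh scan; Z[5]=0
i=6: fresh scan; Z[6]=0
i=7: fresh scan; Z[7]=0
i=8: fresh scan; Z[8]=1 scan→box=[8,9)
i=9: fresh scan; Z[9]=0
i=10: fresh scan; Z[10]=1 scan→box=[10,11)
i=11: fresh scan; Z[11]=3 scan→box=[11,14)
i=12: min(r-i=2, Z[1]=0)=0; Z[12]=0
i=13: min(r-i=1, Z[2]=2)=1; Z[13]=1
i=14: fresh scan; Z[14]=0
i=15: fresh scan; Z[15]=0
i=16: fresh scan; Z[16]=3 scan→box=[16,19)
i=17: min(r-i=2, Z[1]=0)=0; Z[17]=0
i=18: min(r-i=1, Z[2]=2)=1; Z[18]=1

[19, 0, 2, 0, 0, 0, 0, 0, 1, 0, 1, 3, 0, 1, 0, 0, 3, 0, 1]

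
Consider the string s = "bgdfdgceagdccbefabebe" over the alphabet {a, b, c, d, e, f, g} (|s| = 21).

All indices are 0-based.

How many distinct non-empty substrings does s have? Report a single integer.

sorted suffixes:
  #0 SA[0]=16  'abebe'
  #1 SA[1]=8  'agdccbefabebe'
  #2 SA[2]=19  'be'
  #3 SA[3]=17  'bebe'
  #4 SA[4]=13  'befabebe'
  #5 SA[5]=0  'bgdfdgceagdccbefabebe'
  #6 SA[6]=12  'cbefabebe'
  #7 SA[7]=11  'ccbefabebe'
  #8 SA[8]=6  'ceagdccbefabebe'
  #9 SA[9]=10  'dccbefabebe'
  #10 SA[10]=2  'dfdgceagdccbefabebe'
  #11 SA[11]=4  'dgceagdccbefabebe'
  #12 SA[12]=20  'e'
  #13 SA[13]=7  'eagdccbefabebe'
  #14 SA[14]=18  'ebe'
  #15 SA[15]=14  'efabebe'
  #16 SA[16]=15  'fabebe'
  #17 SA[17]=3  'fdgceagdccbefabebe'
  #18 SA[18]=5  'gceagdccbefabebe'
  #19 SA[19]=9  'gdccbefabebe'
  #20 SA[20]=1  'gdfdgceagdccbefabebe'

SA = [16, 8, 19, 17, 13, 0, 12, 11, 6, 10, 2, 4, 20, 7, 18, 14, 15, 3, 5, 9, 1]
i: (SA[i-1],SA[i]) lcp shared
  1: (16,8) 1 'a'
  2: (8,19) 0 ''
  3: (19,17) 2 'be'
  4: (17,13) 2 'be'
  5: (13,0) 1 'b'
  6: (0,12) 0 ''
  7: (12,11) 1 'c'
  8: (11,6) 1 'c'
  9: (6,10) 0 ''
  10: (10,2) 1 'd'
  11: (2,4) 1 'd'
  12: (4,20) 0 ''
  13: (20,7) 1 'e'
  14: (7,18) 1 'e'
  15: (18,14) 1 'e'
  16: (14,15) 0 ''
  17: (15,3) 1 'f'
  18: (3,5) 0 ''
  19: (5,9) 1 'g'
  20: (9,1) 2 'gd'

n(n+1)/2 = 21·22/2 = 231
Σ LCP = 0 + 1 + 0 + 2 + 2 + 1 + 0 + 1 + 1 + 0 + 1 + 1 + 0 + 1 + 1 + 1 + 0 + 1 + 0 + 1 + 2 = 17
distinct = 231 − 17 = 214

214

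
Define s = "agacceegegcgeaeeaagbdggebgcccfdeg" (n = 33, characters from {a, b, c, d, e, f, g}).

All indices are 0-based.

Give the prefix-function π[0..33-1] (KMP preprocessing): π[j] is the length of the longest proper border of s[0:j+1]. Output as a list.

π[0] = 0
j=1 s[j]='g': π[1]=0 (border '')
j=2 s[j]='a': π[2]=1 (border 'a')
j=3 s[j]='c': k: 1→0; π[3]=0 (border '')
j=4 s[j]='c': π[4]=0 (border '')
j=5 s[j]='e': π[5]=0 (border '')
j=6 s[j]='e': π[6]=0 (border '')
j=7 s[j]='g': π[7]=0 (border '')
j=8 s[j]='e': π[8]=0 (border '')
j=9 s[j]='g': π[9]=0 (border '')
j=10 s[j]='c': π[10]=0 (border '')
j=11 s[j]='g': π[11]=0 (border '')
j=12 s[j]='e': π[12]=0 (border '')
j=13 s[j]='a': π[13]=1 (border 'a')
j=14 s[j]='e': k: 1→0; π[14]=0 (border '')
j=15 s[j]='e': π[15]=0 (border '')
j=16 s[j]='a': π[16]=1 (border 'a')
j=17 s[j]='a': k: 1→0; π[17]=1 (border 'a')
j=18 s[j]='g': π[18]=2 (border 'ag')
j=19 s[j]='b': k: 2→0; π[19]=0 (border '')
j=20 s[j]='d': π[20]=0 (border '')
j=21 s[j]='g': π[21]=0 (border '')
j=22 s[j]='g': π[22]=0 (border '')
j=23 s[j]='e': π[23]=0 (border '')
j=24 s[j]='b': π[24]=0 (border '')
j=25 s[j]='g': π[25]=0 (border '')
j=26 s[j]='c': π[26]=0 (border '')
j=27 s[j]='c': π[27]=0 (border '')
j=28 s[j]='c': π[28]=0 (border '')
j=29 s[j]='f': π[29]=0 (border '')
j=30 s[j]='d': π[30]=0 (border '')
j=31 s[j]='e': π[31]=0 (border '')
j=32 s[j]='g': π[32]=0 (border '')

[0, 0, 1, 0, 0, 0, 0, 0, 0, 0, 0, 0, 0, 1, 0, 0, 1, 1, 2, 0, 0, 0, 0, 0, 0, 0, 0, 0, 0, 0, 0, 0, 0]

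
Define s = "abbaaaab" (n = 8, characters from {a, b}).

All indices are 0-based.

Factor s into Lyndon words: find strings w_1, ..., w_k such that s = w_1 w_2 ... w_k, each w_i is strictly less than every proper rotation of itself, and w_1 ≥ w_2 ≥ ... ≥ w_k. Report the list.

["abb", "aaaab"]

emit factor 1: 'abb' (i=0, period=3)
emit factor 2: 'aaaab' (i=3, period=5)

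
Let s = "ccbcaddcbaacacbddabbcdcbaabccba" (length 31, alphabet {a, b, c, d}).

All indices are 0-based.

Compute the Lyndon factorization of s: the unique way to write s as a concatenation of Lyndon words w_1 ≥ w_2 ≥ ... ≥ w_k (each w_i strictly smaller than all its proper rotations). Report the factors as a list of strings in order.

emit factor 1: 'c' (i=0, period=1)
emit factor 2: 'c' (i=1, period=1)
emit factor 3: 'bc' (i=2, period=2)
emit factor 4: 'addcb' (i=4, period=5)
emit factor 5: 'aacacbddabbcdcb' (i=9, period=15)
emit factor 6: 'aabccb' (i=24, period=6)
emit factor 7: 'a' (i=30, period=1)

["c", "c", "bc", "addcb", "aacacbddabbcdcb", "aabccb", "a"]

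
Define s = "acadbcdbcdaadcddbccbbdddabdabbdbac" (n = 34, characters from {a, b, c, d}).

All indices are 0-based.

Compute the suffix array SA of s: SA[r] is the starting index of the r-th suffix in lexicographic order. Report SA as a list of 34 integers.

[10, 27, 24, 32, 0, 2, 11, 31, 28, 19, 16, 7, 4, 25, 29, 20, 33, 1, 18, 17, 8, 5, 13, 9, 26, 23, 30, 15, 6, 3, 12, 22, 14, 21]

rank | idx | suffix
   0 |  10 | aadcddbccbbdddabdabbdbac
   1 |  27 | abbdbac
   2 |  24 | abdabbdbac
   3 |  32 | ac
   4 |   0 | acadbcdbcdaadcddbccbbdddabdabbdbac
   5 |   2 | adbcdbcdaadcddbccbbdddabdabbdbac
   6 |  11 | adcddbccbbdddabdabbdbac
   7 |  31 | bac
   8 |  28 | bbdbac
   9 |  19 | bbdddabdabbdbac
  10 |  16 | bccbbdddabdabbdbac
  11 |   7 | bcdaadcddbccbbdddabdabbdbac
  12 |   4 | bcdbcdaadcddbccbbdddabdabbdbac
  13 |  25 | bdabbdbac
  14 |  29 | bdbac
  15 |  20 | bdddabdabbdbac
  16 |  33 | c
  17 |   1 | cadbcdbcdaadcddbccbbdddabdabbdbac
  18 |  18 | cbbdddabdabbdbac
  19 |  17 | ccbbdddabdabbdbac
  20 |   8 | cdaadcddbccbbdddabdabbdbac
  21 |   5 | cdbcdaadcddbccbbdddabdabbdbac
  22 |  13 | cddbccbbdddabdabbdbac
  23 |   9 | daadcddbccbbdddabdabbdbac
  24 |  26 | dabbdbac
  25 |  23 | dabdabbdbac
  26 |  30 | dbac
  27 |  15 | dbccbbdddabdabbdbac
  28 |   6 | dbcdaadcddbccbbdddabdabbdbac
  29 |   3 | dbcdbcdaadcddbccbbdddabdabbdbac
  30 |  12 | dcddbccbbdddabdabbdbac
  31 |  22 | ddabdabbdbac
  32 |  14 | ddbccbbdddabdabbdbac
  33 |  21 | dddabdabbdbac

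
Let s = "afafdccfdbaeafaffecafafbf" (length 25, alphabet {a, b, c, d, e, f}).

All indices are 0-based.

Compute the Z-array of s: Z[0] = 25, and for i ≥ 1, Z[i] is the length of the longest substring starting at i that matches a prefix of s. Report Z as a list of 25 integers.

Z[0]=25
i=1: i≥r, start 0; Z[1]=0
i=2: i≥r, start 0; Z[2]=2 extend→box=[2,4)
i=3: min(r-i=1, Z[1]=0)=0; Z[3]=0
i=4: i≥r, start 0; Z[4]=0
i=5: i≥r, start 0; Z[5]=0
i=6: i≥r, start 0; Z[6]=0
i=7: i≥r, start 0; Z[7]=0
i=8: i≥r, start 0; Z[8]=0
i=9: i≥r, start 0; Z[9]=0
i=10: i≥r, start 0; Z[10]=1 extend→box=[10,11)
i=11: i≥r, start 0; Z[11]=0
i=12: i≥r, start 0; Z[12]=4 extend→box=[12,16)
i=13: min(r-i=3, Z[1]=0)=0; Z[13]=0
i=14: min(r-i=2, Z[2]=2)=2; Z[14]=2
i=15: min(r-i=1, Z[3]=0)=0; Z[15]=0
i=16: i≥r, start 0; Z[16]=0
i=17: i≥r, start 0; Z[17]=0
i=18: i≥r, start 0; Z[18]=0
i=19: i≥r, start 0; Z[19]=4 extend→box=[19,23)
i=20: min(r-i=3, Z[1]=0)=0; Z[20]=0
i=21: min(r-i=2, Z[2]=2)=2; Z[21]=2
i=22: min(r-i=1, Z[3]=0)=0; Z[22]=0
i=23: i≥r, start 0; Z[23]=0
i=24: i≥r, start 0; Z[24]=0

[25, 0, 2, 0, 0, 0, 0, 0, 0, 0, 1, 0, 4, 0, 2, 0, 0, 0, 0, 4, 0, 2, 0, 0, 0]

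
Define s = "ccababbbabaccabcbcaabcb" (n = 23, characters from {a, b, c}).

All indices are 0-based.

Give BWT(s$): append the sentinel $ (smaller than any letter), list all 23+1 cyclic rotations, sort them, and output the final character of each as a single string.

rank  rotation                  last
    0  $ccababbbabaccabcbcaabcb  b
    1  aabcb$ccababbbabaccabcbc  c
    2  ababbbabaccabcbcaabcb$cc  c
    3  abaccabcbcaabcb$ccababbb  b
    4  abbbabaccabcbcaabcb$ccab  b
    5  abcb$ccababbbabaccabcbca  a
    6  abcbcaabcb$ccababbbabacc  c
    7  accabcbcaabcb$ccababbbab  b
    8  b$ccababbbabaccabcbcaabc  c
    9  babaccabcbcaabcb$ccababb  b
   10  babbbabaccabcbcaabcb$cca  a
   11  baccabcbcaabcb$ccababbba  a
   12  bbabaccabcbcaabcb$ccabab  b
   13  bbbabaccabcbcaabcb$ccaba  a
   14  bcaabcb$ccababbbabaccabc  c
   15  bcb$ccababbbabaccabcbcaa  a
   16  bcbcaabcb$ccababbbabacca  a
   17  caabcb$ccababbbabaccabcb  b
   18  cababbbabaccabcbcaabcb$c  c
   19  cabcbcaabcb$ccababbbabac  c
   20  cb$ccababbbabaccabcbcaab  b
   21  cbcaabcb$ccababbbabaccab  b
   22  ccababbbabaccabcbcaabcb$  $
   23  ccabcbcaabcb$ccababbbaba  a

bccbbacbcbaabacaabccbb$a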